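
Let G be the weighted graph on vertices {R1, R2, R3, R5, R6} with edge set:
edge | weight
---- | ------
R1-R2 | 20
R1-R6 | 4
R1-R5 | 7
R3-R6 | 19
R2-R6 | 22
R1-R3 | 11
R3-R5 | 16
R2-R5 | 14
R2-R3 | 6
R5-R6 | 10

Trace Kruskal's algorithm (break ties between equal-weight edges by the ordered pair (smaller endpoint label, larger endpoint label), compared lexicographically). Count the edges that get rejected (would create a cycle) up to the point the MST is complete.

1

Kruskal: consider edges lightest-first.
R1-R6 (4): add. Components now {R2} {R3} {R1,R6} {R5}
R2-R3 (6): add. Components now {R2,R3} {R1,R6} {R5}
R1-R5 (7): add. Components now {R2,R3} {R1,R5,R6}
R5-R6 (10): skip — R6 and R5 already connected.
R1-R3 (11): add. Components now {R1,R2,R3,R5,R6}
Edges rejected before the tree was complete: 1.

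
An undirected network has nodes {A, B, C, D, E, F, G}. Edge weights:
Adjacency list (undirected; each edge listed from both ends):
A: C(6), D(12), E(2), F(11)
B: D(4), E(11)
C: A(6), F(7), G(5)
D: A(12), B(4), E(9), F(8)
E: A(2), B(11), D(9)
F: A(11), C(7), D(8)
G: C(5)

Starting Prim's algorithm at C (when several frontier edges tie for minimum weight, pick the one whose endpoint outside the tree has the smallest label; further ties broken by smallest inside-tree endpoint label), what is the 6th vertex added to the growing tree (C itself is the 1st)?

Grow the tree from C using Prim:
Step 1: frontier [C-G 5, A-C 6, C-F 7] → take C-G (5); add G.
Step 2: frontier [A-C 6, C-F 7] → take A-C (6); add A.
Step 3: frontier [A-E 2, A-F 11, A-D 12, C-F 7] → take A-E (2); add E.
Step 4: frontier [A-F 11, A-D 12, C-F 7, D-E 9, B-E 11] → take C-F (7); add F.
Step 5: frontier [A-D 12, D-E 9, B-E 11, D-F 8] → take D-F (8); add D.
Step 6: frontier [B-D 4, B-E 11] → take B-D (4); add B.
Vertex order: C, G, A, E, F, D, B. The 6th vertex is D.

D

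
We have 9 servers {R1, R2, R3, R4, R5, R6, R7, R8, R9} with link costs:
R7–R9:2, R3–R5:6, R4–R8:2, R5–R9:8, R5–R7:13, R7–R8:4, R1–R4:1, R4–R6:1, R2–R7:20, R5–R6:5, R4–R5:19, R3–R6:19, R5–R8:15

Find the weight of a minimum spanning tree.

Kruskal's algorithm — process edges by increasing weight (ties by edge label):
R1–R4 (1): add — endpoints in different components.
R4–R6 (1): add — endpoints in different components.
R4–R8 (2): add — endpoints in different components.
R7–R9 (2): add — endpoints in different components.
R7–R8 (4): add — endpoints in different components.
R5–R6 (5): add — endpoints in different components.
R3–R5 (6): add — endpoints in different components.
R5–R9 (8): skip — R5 and R9 already connected.
R5–R7 (13): skip — R7 and R5 already connected.
R5–R8 (15): skip — R5 and R8 already connected.
R3–R6 (19): skip — R3 and R6 already connected.
R4–R5 (19): skip — R5 and R4 already connected.
R2–R7 (20): add — endpoints in different components.
MST edges: R1–R4, R4–R6, R4–R8, R7–R9, R7–R8, R5–R6, R3–R5, R2–R7; total weight 1+1+2+2+4+5+6+20 = 41.

41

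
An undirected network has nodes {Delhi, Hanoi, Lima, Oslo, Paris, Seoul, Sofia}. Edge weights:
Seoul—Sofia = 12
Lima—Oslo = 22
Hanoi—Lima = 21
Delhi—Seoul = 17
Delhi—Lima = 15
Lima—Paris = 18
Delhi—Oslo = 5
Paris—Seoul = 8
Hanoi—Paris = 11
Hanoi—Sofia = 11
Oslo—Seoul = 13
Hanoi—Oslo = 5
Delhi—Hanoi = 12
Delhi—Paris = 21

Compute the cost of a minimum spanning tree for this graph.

Kruskal's algorithm — process edges by increasing weight (ties by edge label):
Delhi—Oslo (5): add — endpoints in different components.
Hanoi—Oslo (5): add — endpoints in different components.
Paris—Seoul (8): add — endpoints in different components.
Hanoi—Paris (11): add — endpoints in different components.
Hanoi—Sofia (11): add — endpoints in different components.
Delhi—Hanoi (12): skip — Hanoi and Delhi already connected.
Seoul—Sofia (12): skip — Sofia and Seoul already connected.
Oslo—Seoul (13): skip — Oslo and Seoul already connected.
Delhi—Lima (15): add — endpoints in different components.
MST edges: Delhi—Oslo, Hanoi—Oslo, Paris—Seoul, Hanoi—Paris, Hanoi—Sofia, Delhi—Lima; total weight 5+5+8+11+11+15 = 55.

55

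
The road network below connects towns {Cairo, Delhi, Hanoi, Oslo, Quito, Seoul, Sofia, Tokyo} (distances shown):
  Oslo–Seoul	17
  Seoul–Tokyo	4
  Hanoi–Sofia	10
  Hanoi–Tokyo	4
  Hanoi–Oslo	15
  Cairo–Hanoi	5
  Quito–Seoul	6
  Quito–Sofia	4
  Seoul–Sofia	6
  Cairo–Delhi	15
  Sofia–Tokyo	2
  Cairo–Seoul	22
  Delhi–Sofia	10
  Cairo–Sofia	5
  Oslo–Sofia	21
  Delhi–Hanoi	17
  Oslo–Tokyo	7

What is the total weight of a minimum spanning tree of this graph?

Grow the tree from Seoul using Prim:
Step 1: cheapest edge leaving the tree is Seoul–Tokyo (4); add Tokyo.
Step 2: cheapest edge leaving the tree is Sofia–Tokyo (2); add Sofia.
Step 3: cheapest edge leaving the tree is Hanoi–Tokyo (4); add Hanoi.
Step 4: cheapest edge leaving the tree is Quito–Sofia (4); add Quito.
Step 5: cheapest edge leaving the tree is Cairo–Hanoi (5); add Cairo.
Step 6: cheapest edge leaving the tree is Oslo–Tokyo (7); add Oslo.
Step 7: cheapest edge leaving the tree is Delhi–Sofia (10); add Delhi.
MST edges: Seoul–Tokyo, Sofia–Tokyo, Hanoi–Tokyo, Quito–Sofia, Cairo–Hanoi, Oslo–Tokyo, Delhi–Sofia; total weight 4+2+4+4+5+7+10 = 36.

36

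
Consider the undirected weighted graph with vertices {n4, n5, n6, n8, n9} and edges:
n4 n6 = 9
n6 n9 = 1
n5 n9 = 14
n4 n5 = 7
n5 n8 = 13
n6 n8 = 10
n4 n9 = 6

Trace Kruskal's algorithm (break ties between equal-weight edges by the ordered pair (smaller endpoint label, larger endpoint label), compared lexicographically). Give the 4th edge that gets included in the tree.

Sort edges by weight, then run Kruskal:
n6 n9 (1): add — endpoints in different components.
n4 n9 (6): add — endpoints in different components.
n4 n5 (7): add — endpoints in different components.
n4 n6 (9): skip — n4 and n6 already connected.
n6 n8 (10): add — endpoints in different components.
The 4th edge added is n6 n8.

n6-n8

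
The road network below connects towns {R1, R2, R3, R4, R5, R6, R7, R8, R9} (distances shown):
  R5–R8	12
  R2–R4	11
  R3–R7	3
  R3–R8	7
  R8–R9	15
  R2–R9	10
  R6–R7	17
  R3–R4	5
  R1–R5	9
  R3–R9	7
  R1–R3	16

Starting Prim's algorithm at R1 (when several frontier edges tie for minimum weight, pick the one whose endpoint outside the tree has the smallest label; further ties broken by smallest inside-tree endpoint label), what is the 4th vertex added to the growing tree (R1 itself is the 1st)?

Grow the tree from R1 using Prim:
Step 1: cheapest edge leaving the tree is R1–R5 (9); add R5.
Step 2: cheapest edge leaving the tree is R5–R8 (12); add R8.
Step 3: cheapest edge leaving the tree is R3–R8 (7); add R3.
Step 4: cheapest edge leaving the tree is R3–R7 (3); add R7.
Step 5: cheapest edge leaving the tree is R3–R4 (5); add R4.
Step 6: cheapest edge leaving the tree is R3–R9 (7); add R9.
Step 7: cheapest edge leaving the tree is R2–R9 (10); add R2.
Step 8: cheapest edge leaving the tree is R6–R7 (17); add R6.
Vertex order: R1, R5, R8, R3, R7, R4, R9, R2, R6. The 4th vertex is R3.

R3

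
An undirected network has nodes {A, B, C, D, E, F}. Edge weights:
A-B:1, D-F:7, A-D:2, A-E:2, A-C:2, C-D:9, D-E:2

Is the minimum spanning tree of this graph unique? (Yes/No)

Kruskal: consider edges lightest-first.
A-B (1): add — endpoints in different components.
A-C (2): add — endpoints in different components.
A-D (2): add — endpoints in different components.
A-E (2): add — endpoints in different components.
D-E (2): skip — D and E already connected.
D-F (7): add — endpoints in different components.
Non-tree edge D-E has weight 2, equal to the heaviest edge on its tree cycle — swapping gives another MST of the same weight. Not unique.

No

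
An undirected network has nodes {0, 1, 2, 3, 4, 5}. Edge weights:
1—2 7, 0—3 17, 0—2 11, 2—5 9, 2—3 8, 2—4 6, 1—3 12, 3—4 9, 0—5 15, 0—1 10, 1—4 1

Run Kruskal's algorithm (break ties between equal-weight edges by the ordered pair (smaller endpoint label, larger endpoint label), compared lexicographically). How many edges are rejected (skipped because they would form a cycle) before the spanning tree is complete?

2

Sort edges by weight, then run Kruskal:
1—4 (1): add — endpoints in different components.
2—4 (6): add — endpoints in different components.
1—2 (7): skip — 1 and 2 already connected.
2—3 (8): add — endpoints in different components.
2—5 (9): add — endpoints in different components.
3—4 (9): skip — 3 and 4 already connected.
0—1 (10): add — endpoints in different components.
Edges rejected before the tree was complete: 2.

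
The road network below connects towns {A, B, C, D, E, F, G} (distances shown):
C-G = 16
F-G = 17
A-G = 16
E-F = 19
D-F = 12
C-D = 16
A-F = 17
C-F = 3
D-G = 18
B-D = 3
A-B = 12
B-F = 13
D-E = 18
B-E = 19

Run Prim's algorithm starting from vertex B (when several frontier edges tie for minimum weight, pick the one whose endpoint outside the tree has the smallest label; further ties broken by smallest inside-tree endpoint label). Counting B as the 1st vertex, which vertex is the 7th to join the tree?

Grow the tree from B using Prim:
Step 1: cheapest edge leaving the tree is B-D (3); add D.
Step 2: cheapest edge leaving the tree is A-B (12); add A.
Step 3: cheapest edge leaving the tree is D-F (12); add F.
Step 4: cheapest edge leaving the tree is C-F (3); add C.
Step 5: cheapest edge leaving the tree is A-G (16); add G.
Step 6: cheapest edge leaving the tree is D-E (18); add E.
Vertex order: B, D, A, F, C, G, E. The 7th vertex is E.

E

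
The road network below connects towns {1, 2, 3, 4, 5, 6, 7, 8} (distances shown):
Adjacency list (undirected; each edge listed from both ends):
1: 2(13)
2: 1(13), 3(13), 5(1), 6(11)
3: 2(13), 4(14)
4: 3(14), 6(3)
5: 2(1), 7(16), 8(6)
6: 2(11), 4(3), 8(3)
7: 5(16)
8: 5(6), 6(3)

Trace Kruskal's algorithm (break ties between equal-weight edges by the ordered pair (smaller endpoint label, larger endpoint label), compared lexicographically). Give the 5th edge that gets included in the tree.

1-2

Kruskal: consider edges lightest-first.
2 5 (1): add — endpoints in different components.
4 6 (3): add — endpoints in different components.
6 8 (3): add — endpoints in different components.
5 8 (6): add — endpoints in different components.
2 6 (11): skip — 2 and 6 already connected.
1 2 (13): add — endpoints in different components.
2 3 (13): add — endpoints in different components.
3 4 (14): skip — 3 and 4 already connected.
5 7 (16): add — endpoints in different components.
The 5th edge added is 1 2.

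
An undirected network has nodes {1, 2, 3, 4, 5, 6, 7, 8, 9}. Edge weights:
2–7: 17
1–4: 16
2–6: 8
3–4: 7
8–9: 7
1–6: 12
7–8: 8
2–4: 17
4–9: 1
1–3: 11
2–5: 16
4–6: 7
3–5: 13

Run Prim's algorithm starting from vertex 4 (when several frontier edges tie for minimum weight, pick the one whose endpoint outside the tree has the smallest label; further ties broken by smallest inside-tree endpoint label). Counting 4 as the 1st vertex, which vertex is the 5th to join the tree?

8

Prim's algorithm from 4:
Step 1: frontier [4–9 1, 3–4 7, 4–6 7, 1–4 16, 2–4 17] → take 4–9 (1); add 9.
Step 2: frontier [3–4 7, 4–6 7, 1–4 16, 2–4 17, 8–9 7] → take 3–4 (7); add 3.
Step 3: frontier [1–3 11, 3–5 13, 4–6 7, 1–4 16, 2–4 17, 8–9 7] → take 4–6 (7); add 6.
Step 4: frontier [1–3 11, 3–5 13, 1–4 16, 2–4 17, 2–6 8, 1–6 12, 8–9 7] → take 8–9 (7); add 8.
Step 5: frontier [1–3 11, 3–5 13, 1–4 16, 2–4 17, 2–6 8, 1–6 12, 7–8 8] → take 2–6 (8); add 2.
Step 6: frontier [2–5 16, 2–7 17, 1–3 11, 3–5 13, 1–4 16, 1–6 12, 7–8 8] → take 7–8 (8); add 7.
Step 7: frontier [2–5 16, 1–3 11, 3–5 13, 1–4 16, 1–6 12] → take 1–3 (11); add 1.
Step 8: frontier [2–5 16, 3–5 13] → take 3–5 (13); add 5.
Vertex order: 4, 9, 3, 6, 8, 2, 7, 1, 5. The 5th vertex is 8.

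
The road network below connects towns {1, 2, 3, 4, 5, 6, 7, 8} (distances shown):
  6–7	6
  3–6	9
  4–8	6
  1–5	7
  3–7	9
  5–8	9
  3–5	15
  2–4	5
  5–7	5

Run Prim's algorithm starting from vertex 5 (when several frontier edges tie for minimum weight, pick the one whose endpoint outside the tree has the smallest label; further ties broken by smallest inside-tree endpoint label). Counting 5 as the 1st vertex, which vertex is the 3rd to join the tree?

6

Prim's algorithm from 5:
Step 1: frontier [5–7 5, 1–5 7, 5–8 9, 3–5 15] → take 5–7 (5); add 7.
Step 2: frontier [1–5 7, 5–8 9, 3–5 15, 6–7 6, 3–7 9] → take 6–7 (6); add 6.
Step 3: frontier [1–5 7, 5–8 9, 3–5 15, 3–6 9, 3–7 9] → take 1–5 (7); add 1.
Step 4: frontier [5–8 9, 3–5 15, 3–6 9, 3–7 9] → take 3–6 (9); add 3.
Step 5: frontier [5–8 9] → take 5–8 (9); add 8.
Step 6: frontier [4–8 6] → take 4–8 (6); add 4.
Step 7: frontier [2–4 5] → take 2–4 (5); add 2.
Vertex order: 5, 7, 6, 1, 3, 8, 4, 2. The 3rd vertex is 6.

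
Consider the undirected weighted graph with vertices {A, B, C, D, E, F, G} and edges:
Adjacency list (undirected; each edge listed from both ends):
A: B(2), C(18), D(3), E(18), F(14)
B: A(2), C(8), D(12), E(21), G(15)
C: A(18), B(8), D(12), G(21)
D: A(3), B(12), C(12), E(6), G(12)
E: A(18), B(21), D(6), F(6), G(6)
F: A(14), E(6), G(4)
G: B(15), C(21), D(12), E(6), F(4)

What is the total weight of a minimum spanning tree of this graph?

29

Prim, starting at C.
Step 1: cheapest edge leaving the tree is B C (8); add B.
Step 2: cheapest edge leaving the tree is A B (2); add A.
Step 3: cheapest edge leaving the tree is A D (3); add D.
Step 4: cheapest edge leaving the tree is D E (6); add E.
Step 5: cheapest edge leaving the tree is E F (6); add F.
Step 6: cheapest edge leaving the tree is F G (4); add G.
MST edges: B C, A B, A D, D E, E F, F G; total weight 8+2+3+6+6+4 = 29.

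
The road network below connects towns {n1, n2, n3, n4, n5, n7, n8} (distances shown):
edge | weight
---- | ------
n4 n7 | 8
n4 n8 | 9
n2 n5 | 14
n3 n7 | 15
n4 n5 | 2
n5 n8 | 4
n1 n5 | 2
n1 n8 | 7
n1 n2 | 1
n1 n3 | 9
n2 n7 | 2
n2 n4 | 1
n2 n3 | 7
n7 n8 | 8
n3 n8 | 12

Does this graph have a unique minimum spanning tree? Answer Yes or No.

Kruskal's algorithm — process edges by increasing weight (ties by edge label):
n1 n2 (1): add — endpoints in different components.
n2 n4 (1): add — endpoints in different components.
n1 n5 (2): add — endpoints in different components.
n2 n7 (2): add — endpoints in different components.
n4 n5 (2): skip — n4 and n5 already connected.
n5 n8 (4): add — endpoints in different components.
n1 n8 (7): skip — n1 and n8 already connected.
n2 n3 (7): add — endpoints in different components.
Non-tree edge n4 n5 has weight 2, equal to the heaviest edge on its tree cycle — swapping gives another MST of the same weight. Not unique.

No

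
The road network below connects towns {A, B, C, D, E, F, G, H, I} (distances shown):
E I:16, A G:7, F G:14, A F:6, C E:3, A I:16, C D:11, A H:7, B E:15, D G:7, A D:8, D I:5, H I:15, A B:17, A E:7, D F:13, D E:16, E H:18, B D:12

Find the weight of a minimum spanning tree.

54

Prim's algorithm from H:
Step 1: cheapest edge leaving the tree is A H (7); add A.
Step 2: cheapest edge leaving the tree is A F (6); add F.
Step 3: cheapest edge leaving the tree is A E (7); add E.
Step 4: cheapest edge leaving the tree is C E (3); add C.
Step 5: cheapest edge leaving the tree is A G (7); add G.
Step 6: cheapest edge leaving the tree is D G (7); add D.
Step 7: cheapest edge leaving the tree is D I (5); add I.
Step 8: cheapest edge leaving the tree is B D (12); add B.
MST edges: A H, A F, A E, C E, A G, D G, D I, B D; total weight 7+6+7+3+7+7+5+12 = 54.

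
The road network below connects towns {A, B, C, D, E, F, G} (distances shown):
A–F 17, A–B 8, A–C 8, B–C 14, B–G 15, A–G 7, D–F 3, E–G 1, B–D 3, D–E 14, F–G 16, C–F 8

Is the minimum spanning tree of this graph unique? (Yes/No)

Sort edges by weight, then run Kruskal:
E–G (1): add — endpoints in different components.
B–D (3): add — endpoints in different components.
D–F (3): add — endpoints in different components.
A–G (7): add — endpoints in different components.
A–B (8): add — endpoints in different components.
A–C (8): add — endpoints in different components.
Non-tree edge C–F has weight 8, equal to the heaviest edge on its tree cycle — swapping gives another MST of the same weight. Not unique.

No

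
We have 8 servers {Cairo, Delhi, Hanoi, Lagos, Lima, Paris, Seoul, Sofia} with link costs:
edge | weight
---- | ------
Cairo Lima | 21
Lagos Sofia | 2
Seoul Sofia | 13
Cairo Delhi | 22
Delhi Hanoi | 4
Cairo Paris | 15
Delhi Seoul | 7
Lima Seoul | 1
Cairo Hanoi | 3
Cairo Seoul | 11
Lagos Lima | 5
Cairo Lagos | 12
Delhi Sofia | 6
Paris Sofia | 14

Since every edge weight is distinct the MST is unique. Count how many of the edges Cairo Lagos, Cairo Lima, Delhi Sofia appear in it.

1

Kruskal: consider edges lightest-first.
Lima Seoul (1): add — endpoints in different components.
Lagos Sofia (2): add — endpoints in different components.
Cairo Hanoi (3): add — endpoints in different components.
Delhi Hanoi (4): add — endpoints in different components.
Lagos Lima (5): add — endpoints in different components.
Delhi Sofia (6): add — endpoints in different components.
Delhi Seoul (7): skip — Delhi and Seoul already connected.
Cairo Seoul (11): skip — Cairo and Seoul already connected.
Cairo Lagos (12): skip — Cairo and Lagos already connected.
Seoul Sofia (13): skip — Seoul and Sofia already connected.
Paris Sofia (14): add — endpoints in different components.
MST edge set: {Lima Seoul, Lagos Sofia, Cairo Hanoi, Delhi Hanoi, Lagos Lima, Delhi Sofia, Paris Sofia}.
Of the listed edges, {Delhi Sofia} are in the MST → 1.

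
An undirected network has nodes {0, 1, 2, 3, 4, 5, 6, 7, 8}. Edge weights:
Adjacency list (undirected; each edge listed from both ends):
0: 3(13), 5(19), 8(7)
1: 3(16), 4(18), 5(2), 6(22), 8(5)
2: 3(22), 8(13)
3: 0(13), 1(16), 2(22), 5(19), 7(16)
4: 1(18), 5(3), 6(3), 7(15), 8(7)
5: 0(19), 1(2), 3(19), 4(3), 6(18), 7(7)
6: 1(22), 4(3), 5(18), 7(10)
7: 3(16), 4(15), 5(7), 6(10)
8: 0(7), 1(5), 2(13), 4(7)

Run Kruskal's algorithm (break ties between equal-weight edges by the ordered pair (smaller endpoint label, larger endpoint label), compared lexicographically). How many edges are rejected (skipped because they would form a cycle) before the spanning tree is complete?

2

Kruskal: consider edges lightest-first.
1-5 (2): add — endpoints in different components.
4-5 (3): add — endpoints in different components.
4-6 (3): add — endpoints in different components.
1-8 (5): add — endpoints in different components.
0-8 (7): add — endpoints in different components.
4-8 (7): skip — 4 and 8 already connected.
5-7 (7): add — endpoints in different components.
6-7 (10): skip — 6 and 7 already connected.
0-3 (13): add — endpoints in different components.
2-8 (13): add — endpoints in different components.
Edges rejected before the tree was complete: 2.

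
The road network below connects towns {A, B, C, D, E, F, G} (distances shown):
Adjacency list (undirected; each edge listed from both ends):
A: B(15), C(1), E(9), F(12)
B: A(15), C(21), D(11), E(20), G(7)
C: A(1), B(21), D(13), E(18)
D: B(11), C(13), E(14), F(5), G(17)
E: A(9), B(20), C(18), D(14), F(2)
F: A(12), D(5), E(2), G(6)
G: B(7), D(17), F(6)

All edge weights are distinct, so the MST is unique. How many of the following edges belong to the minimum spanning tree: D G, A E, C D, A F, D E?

1

Sort edges by weight, then run Kruskal:
A C (1): add. Components now {A,C} {B} {D} {E} {F} {G}
E F (2): add. Components now {A,C} {B} {D} {E,F} {G}
D F (5): add. Components now {A,C} {B} {D,E,F} {G}
F G (6): add. Components now {A,C} {B} {D,E,F,G}
B G (7): add. Components now {A,C} {B,D,E,F,G}
A E (9): add. Components now {A,B,C,D,E,F,G}
MST edge set: {A C, E F, D F, F G, B G, A E}.
Of the listed edges, {A E} are in the MST → 1.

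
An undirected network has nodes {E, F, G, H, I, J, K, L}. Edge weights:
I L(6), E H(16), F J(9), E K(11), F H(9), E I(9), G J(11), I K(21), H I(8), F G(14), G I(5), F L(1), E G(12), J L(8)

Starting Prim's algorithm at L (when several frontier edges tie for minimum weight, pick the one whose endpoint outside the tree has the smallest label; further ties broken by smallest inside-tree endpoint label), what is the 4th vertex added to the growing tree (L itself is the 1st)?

Prim's algorithm from L:
Step 1: frontier [F L 1, I L 6, J L 8] → take F L (1); add F.
Step 2: frontier [F H 9, F J 9, F G 14, I L 6, J L 8] → take I L (6); add I.
Step 3: frontier [F H 9, F J 9, F G 14, G I 5, H I 8, E I 9, I K 21, J L 8] → take G I (5); add G.
Step 4: frontier [F H 9, F J 9, G J 11, E G 12, H I 8, E I 9, I K 21, J L 8] → take H I (8); add H.
Step 5: frontier [F J 9, G J 11, E G 12, E H 16, E I 9, I K 21, J L 8] → take J L (8); add J.
Step 6: frontier [E G 12, E H 16, E I 9, I K 21] → take E I (9); add E.
Step 7: frontier [E K 11, I K 21] → take E K (11); add K.
Vertex order: L, F, I, G, H, J, E, K. The 4th vertex is G.

G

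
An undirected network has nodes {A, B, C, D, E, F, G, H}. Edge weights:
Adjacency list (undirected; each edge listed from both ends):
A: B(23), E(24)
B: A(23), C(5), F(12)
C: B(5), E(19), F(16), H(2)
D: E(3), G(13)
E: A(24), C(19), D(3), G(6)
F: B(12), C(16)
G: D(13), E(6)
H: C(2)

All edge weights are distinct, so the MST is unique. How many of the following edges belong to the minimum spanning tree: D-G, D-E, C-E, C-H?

3

Sort edges by weight, then run Kruskal:
C-H (2): add — endpoints in different components.
D-E (3): add — endpoints in different components.
B-C (5): add — endpoints in different components.
E-G (6): add — endpoints in different components.
B-F (12): add — endpoints in different components.
D-G (13): skip — D and G already connected.
C-F (16): skip — C and F already connected.
C-E (19): add — endpoints in different components.
A-B (23): add — endpoints in different components.
MST edge set: {C-H, D-E, B-C, E-G, B-F, C-E, A-B}.
Of the listed edges, {D-E, C-E, C-H} are in the MST → 3.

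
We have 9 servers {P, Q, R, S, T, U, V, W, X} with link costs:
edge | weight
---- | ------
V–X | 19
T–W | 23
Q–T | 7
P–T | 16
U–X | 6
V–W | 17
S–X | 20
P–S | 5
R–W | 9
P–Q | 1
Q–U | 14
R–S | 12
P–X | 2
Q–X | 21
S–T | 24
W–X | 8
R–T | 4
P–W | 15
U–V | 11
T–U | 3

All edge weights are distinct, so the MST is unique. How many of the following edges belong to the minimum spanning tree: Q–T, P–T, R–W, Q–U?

Sort edges by weight, then run Kruskal:
P–Q (1): add — endpoints in different components.
P–X (2): add — endpoints in different components.
T–U (3): add — endpoints in different components.
R–T (4): add — endpoints in different components.
P–S (5): add — endpoints in different components.
U–X (6): add — endpoints in different components.
Q–T (7): skip — Q and T already connected.
W–X (8): add — endpoints in different components.
R–W (9): skip — W and R already connected.
U–V (11): add — endpoints in different components.
MST edge set: {P–Q, P–X, T–U, R–T, P–S, U–X, W–X, U–V}.
Of the listed edges, {} are in the MST → 0.

0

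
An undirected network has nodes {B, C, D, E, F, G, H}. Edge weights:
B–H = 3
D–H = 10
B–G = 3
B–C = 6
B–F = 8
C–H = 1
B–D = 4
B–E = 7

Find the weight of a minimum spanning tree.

Grow the tree from D using Prim:
Step 1: frontier [B–D 4, D–H 10] → take B–D (4); add B.
Step 2: frontier [B–G 3, B–H 3, B–C 6, B–E 7, B–F 8, D–H 10] → take B–G (3); add G.
Step 3: frontier [B–H 3, B–C 6, B–E 7, B–F 8, D–H 10] → take B–H (3); add H.
Step 4: frontier [B–C 6, B–E 7, B–F 8, C–H 1] → take C–H (1); add C.
Step 5: frontier [B–E 7, B–F 8] → take B–E (7); add E.
Step 6: frontier [B–F 8] → take B–F (8); add F.
MST edges: B–D, B–G, B–H, C–H, B–E, B–F; total weight 4+3+3+1+7+8 = 26.

26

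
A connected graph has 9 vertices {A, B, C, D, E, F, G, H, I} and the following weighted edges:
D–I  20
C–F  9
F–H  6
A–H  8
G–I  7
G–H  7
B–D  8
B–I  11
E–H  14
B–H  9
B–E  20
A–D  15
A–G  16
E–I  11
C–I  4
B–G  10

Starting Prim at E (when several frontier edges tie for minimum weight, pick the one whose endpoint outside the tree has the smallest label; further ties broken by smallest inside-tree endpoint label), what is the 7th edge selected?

B-H

Prim, starting at E.
Step 1: cheapest edge leaving the tree is E–I (11); add I.
Step 2: cheapest edge leaving the tree is C–I (4); add C.
Step 3: cheapest edge leaving the tree is G–I (7); add G.
Step 4: cheapest edge leaving the tree is G–H (7); add H.
Step 5: cheapest edge leaving the tree is F–H (6); add F.
Step 6: cheapest edge leaving the tree is A–H (8); add A.
Step 7: cheapest edge leaving the tree is B–H (9); add B.
Step 8: cheapest edge leaving the tree is B–D (8); add D.
The 7th edge added is B–H.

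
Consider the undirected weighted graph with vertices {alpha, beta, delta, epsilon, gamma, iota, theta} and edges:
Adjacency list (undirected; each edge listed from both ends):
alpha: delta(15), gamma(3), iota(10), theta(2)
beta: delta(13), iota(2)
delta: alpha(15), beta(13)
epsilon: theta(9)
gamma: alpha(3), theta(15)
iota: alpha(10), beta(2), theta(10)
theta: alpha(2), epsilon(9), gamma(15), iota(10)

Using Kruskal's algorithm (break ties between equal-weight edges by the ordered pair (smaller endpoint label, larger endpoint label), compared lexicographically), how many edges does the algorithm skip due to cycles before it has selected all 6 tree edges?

Kruskal: consider edges lightest-first.
alpha-theta (2): add. Components now {alpha,theta} {gamma} {beta} {epsilon} {iota} {delta}
beta-iota (2): add. Components now {alpha,theta} {gamma} {beta,iota} {epsilon} {delta}
alpha-gamma (3): add. Components now {alpha,gamma,theta} {beta,iota} {epsilon} {delta}
epsilon-theta (9): add. Components now {alpha,epsilon,gamma,theta} {beta,iota} {delta}
alpha-iota (10): add. Components now {alpha,beta,epsilon,gamma,iota,theta} {delta}
iota-theta (10): skip — theta and iota already connected.
beta-delta (13): add. Components now {alpha,beta,delta,epsilon,gamma,iota,theta}
Edges rejected before the tree was complete: 1.

1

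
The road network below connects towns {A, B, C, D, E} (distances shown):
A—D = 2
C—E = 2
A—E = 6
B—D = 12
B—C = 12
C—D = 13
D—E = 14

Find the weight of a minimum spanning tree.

22

Sort edges by weight, then run Kruskal:
A—D (2): add. Components now {A,D} {B} {C} {E}
C—E (2): add. Components now {A,D} {B} {C,E}
A—E (6): add. Components now {A,C,D,E} {B}
B—C (12): add. Components now {A,B,C,D,E}
MST edges: A—D, C—E, A—E, B—C; total weight 2+2+6+12 = 22.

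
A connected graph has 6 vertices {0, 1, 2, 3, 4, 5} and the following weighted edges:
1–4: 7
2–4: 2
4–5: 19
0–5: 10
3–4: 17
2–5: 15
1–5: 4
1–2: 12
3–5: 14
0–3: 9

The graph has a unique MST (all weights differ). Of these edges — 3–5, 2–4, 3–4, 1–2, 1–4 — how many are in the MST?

Kruskal: consider edges lightest-first.
2–4 (2): add — endpoints in different components.
1–5 (4): add — endpoints in different components.
1–4 (7): add — endpoints in different components.
0–3 (9): add — endpoints in different components.
0–5 (10): add — endpoints in different components.
MST edge set: {2–4, 1–5, 1–4, 0–3, 0–5}.
Of the listed edges, {2–4, 1–4} are in the MST → 2.

2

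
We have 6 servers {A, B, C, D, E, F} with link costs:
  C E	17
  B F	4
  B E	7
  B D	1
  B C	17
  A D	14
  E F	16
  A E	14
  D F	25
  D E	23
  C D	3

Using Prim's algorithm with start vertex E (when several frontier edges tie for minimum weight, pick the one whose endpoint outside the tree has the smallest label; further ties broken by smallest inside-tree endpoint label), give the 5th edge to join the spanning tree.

A-D

Grow the tree from E using Prim:
Step 1: frontier [B E 7, A E 14, E F 16, C E 17, D E 23] → take B E (7); add B.
Step 2: frontier [B D 1, B F 4, B C 17, A E 14, E F 16, C E 17, D E 23] → take B D (1); add D.
Step 3: frontier [B F 4, B C 17, C D 3, A D 14, D F 25, A E 14, E F 16, C E 17] → take C D (3); add C.
Step 4: frontier [B F 4, A D 14, D F 25, A E 14, E F 16] → take B F (4); add F.
Step 5: frontier [A D 14, A E 14] → take A D (14); add A.
The 5th edge added is A D.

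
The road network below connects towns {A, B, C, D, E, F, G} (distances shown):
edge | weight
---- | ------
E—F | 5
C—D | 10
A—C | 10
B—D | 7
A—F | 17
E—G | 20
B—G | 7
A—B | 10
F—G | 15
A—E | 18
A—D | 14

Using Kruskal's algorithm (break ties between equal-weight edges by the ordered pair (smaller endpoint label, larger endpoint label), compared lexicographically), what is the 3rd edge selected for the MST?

B-G

Kruskal: consider edges lightest-first.
E—F (5): add. Components now {A} {B} {C} {D} {E,F} {G}
B—D (7): add. Components now {A} {B,D} {C} {E,F} {G}
B—G (7): add. Components now {A} {B,D,G} {C} {E,F}
A—B (10): add. Components now {A,B,D,G} {C} {E,F}
A—C (10): add. Components now {A,B,C,D,G} {E,F}
C—D (10): skip — C and D already connected.
A—D (14): skip — A and D already connected.
F—G (15): add. Components now {A,B,C,D,E,F,G}
The 3rd edge added is B—G.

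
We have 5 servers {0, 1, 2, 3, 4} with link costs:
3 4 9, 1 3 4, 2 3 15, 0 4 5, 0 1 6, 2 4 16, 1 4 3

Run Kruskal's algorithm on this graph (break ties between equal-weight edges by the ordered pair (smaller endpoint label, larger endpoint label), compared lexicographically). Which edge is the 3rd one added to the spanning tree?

Kruskal: consider edges lightest-first.
1 4 (3): add. Components now {0} {1,4} {2} {3}
1 3 (4): add. Components now {0} {1,3,4} {2}
0 4 (5): add. Components now {0,1,3,4} {2}
0 1 (6): skip — 0 and 1 already connected.
3 4 (9): skip — 3 and 4 already connected.
2 3 (15): add. Components now {0,1,2,3,4}
The 3rd edge added is 0 4.

0-4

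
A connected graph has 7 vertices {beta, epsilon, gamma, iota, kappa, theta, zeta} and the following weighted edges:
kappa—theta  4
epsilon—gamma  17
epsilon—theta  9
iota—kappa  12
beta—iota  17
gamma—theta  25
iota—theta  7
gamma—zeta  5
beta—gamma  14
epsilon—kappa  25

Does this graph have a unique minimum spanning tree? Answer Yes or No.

Sort edges by weight, then run Kruskal:
kappa—theta (4): add. Components now {gamma} {kappa,theta} {beta} {zeta} {epsilon} {iota}
gamma—zeta (5): add. Components now {gamma,zeta} {kappa,theta} {beta} {epsilon} {iota}
iota—theta (7): add. Components now {gamma,zeta} {iota,kappa,theta} {beta} {epsilon}
epsilon—theta (9): add. Components now {gamma,zeta} {epsilon,iota,kappa,theta} {beta}
iota—kappa (12): skip — kappa and iota already connected.
beta—gamma (14): add. Components now {beta,gamma,zeta} {epsilon,iota,kappa,theta}
beta—iota (17): add. Components now {beta,epsilon,gamma,iota,kappa,theta,zeta}
Non-tree edge epsilon—gamma has weight 17, equal to the heaviest edge on its tree cycle — swapping gives another MST of the same weight. Not unique.

No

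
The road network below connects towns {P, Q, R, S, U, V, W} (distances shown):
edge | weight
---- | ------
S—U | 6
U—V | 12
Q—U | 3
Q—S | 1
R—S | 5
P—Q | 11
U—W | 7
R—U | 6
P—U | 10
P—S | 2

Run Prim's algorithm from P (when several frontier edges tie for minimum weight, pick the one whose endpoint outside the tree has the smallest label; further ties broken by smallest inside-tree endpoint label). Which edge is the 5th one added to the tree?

Prim's algorithm from P:
Step 1: cheapest edge leaving the tree is P—S (2); add S.
Step 2: cheapest edge leaving the tree is Q—S (1); add Q.
Step 3: cheapest edge leaving the tree is Q—U (3); add U.
Step 4: cheapest edge leaving the tree is R—S (5); add R.
Step 5: cheapest edge leaving the tree is U—W (7); add W.
Step 6: cheapest edge leaving the tree is U—V (12); add V.
The 5th edge added is U—W.

U-W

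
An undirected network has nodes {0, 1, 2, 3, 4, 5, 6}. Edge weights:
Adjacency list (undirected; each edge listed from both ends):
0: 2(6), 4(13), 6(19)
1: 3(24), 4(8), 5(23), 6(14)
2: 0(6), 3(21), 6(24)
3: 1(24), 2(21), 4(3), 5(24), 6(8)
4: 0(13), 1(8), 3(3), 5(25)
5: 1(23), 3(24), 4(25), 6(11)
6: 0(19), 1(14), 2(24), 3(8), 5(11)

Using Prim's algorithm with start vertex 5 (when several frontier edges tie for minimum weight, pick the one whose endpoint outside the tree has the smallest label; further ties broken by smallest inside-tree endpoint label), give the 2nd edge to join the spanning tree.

Grow the tree from 5 using Prim:
Step 1: frontier [5-6 11, 1-5 23, 3-5 24, 4-5 25] → take 5-6 (11); add 6.
Step 2: frontier [1-5 23, 3-5 24, 4-5 25, 3-6 8, 1-6 14, 0-6 19, 2-6 24] → take 3-6 (8); add 3.
Step 3: frontier [3-4 3, 2-3 21, 1-3 24, 1-5 23, 4-5 25, 1-6 14, 0-6 19, 2-6 24] → take 3-4 (3); add 4.
Step 4: frontier [2-3 21, 1-3 24, 1-4 8, 0-4 13, 1-5 23, 1-6 14, 0-6 19, 2-6 24] → take 1-4 (8); add 1.
Step 5: frontier [2-3 21, 0-4 13, 0-6 19, 2-6 24] → take 0-4 (13); add 0.
Step 6: frontier [0-2 6, 2-3 21, 2-6 24] → take 0-2 (6); add 2.
The 2nd edge added is 3-6.

3-6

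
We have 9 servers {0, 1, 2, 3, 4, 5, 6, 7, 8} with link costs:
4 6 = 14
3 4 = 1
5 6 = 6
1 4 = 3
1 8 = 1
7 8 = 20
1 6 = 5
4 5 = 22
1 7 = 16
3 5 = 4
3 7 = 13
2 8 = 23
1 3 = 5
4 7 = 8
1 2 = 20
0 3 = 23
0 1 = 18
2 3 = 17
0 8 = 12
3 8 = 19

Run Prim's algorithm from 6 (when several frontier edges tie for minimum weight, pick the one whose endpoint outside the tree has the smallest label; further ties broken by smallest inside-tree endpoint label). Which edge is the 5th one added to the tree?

Prim, starting at 6.
Step 1: cheapest edge leaving the tree is 1 6 (5); add 1.
Step 2: cheapest edge leaving the tree is 1 8 (1); add 8.
Step 3: cheapest edge leaving the tree is 1 4 (3); add 4.
Step 4: cheapest edge leaving the tree is 3 4 (1); add 3.
Step 5: cheapest edge leaving the tree is 3 5 (4); add 5.
Step 6: cheapest edge leaving the tree is 4 7 (8); add 7.
Step 7: cheapest edge leaving the tree is 0 8 (12); add 0.
Step 8: cheapest edge leaving the tree is 2 3 (17); add 2.
The 5th edge added is 3 5.

3-5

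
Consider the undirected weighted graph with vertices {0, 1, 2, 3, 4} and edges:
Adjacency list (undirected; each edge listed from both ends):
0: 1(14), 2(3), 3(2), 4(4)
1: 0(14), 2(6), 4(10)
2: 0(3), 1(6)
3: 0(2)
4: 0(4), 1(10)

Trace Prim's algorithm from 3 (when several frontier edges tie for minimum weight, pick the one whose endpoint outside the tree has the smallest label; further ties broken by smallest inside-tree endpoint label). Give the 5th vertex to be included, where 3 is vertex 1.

Grow the tree from 3 using Prim:
Step 1: cheapest edge leaving the tree is 0-3 (2); add 0.
Step 2: cheapest edge leaving the tree is 0-2 (3); add 2.
Step 3: cheapest edge leaving the tree is 0-4 (4); add 4.
Step 4: cheapest edge leaving the tree is 1-2 (6); add 1.
Vertex order: 3, 0, 2, 4, 1. The 5th vertex is 1.

1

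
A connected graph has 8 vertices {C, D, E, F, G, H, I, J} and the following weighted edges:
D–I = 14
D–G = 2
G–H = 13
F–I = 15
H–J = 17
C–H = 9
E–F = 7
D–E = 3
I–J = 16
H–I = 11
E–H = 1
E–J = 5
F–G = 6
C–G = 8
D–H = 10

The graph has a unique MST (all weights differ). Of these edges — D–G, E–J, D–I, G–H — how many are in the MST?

2

Kruskal's algorithm — process edges by increasing weight (ties by edge label):
E–H (1): add — endpoints in different components.
D–G (2): add — endpoints in different components.
D–E (3): add — endpoints in different components.
E–J (5): add — endpoints in different components.
F–G (6): add — endpoints in different components.
E–F (7): skip — E and F already connected.
C–G (8): add — endpoints in different components.
C–H (9): skip — C and H already connected.
D–H (10): skip — D and H already connected.
H–I (11): add — endpoints in different components.
MST edge set: {E–H, D–G, D–E, E–J, F–G, C–G, H–I}.
Of the listed edges, {D–G, E–J} are in the MST → 2.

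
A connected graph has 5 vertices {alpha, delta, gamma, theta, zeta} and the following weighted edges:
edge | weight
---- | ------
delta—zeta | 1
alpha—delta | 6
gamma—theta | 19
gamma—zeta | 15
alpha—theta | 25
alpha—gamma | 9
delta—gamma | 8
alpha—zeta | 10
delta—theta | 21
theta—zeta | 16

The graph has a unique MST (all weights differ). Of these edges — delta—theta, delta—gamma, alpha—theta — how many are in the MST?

1

Kruskal: consider edges lightest-first.
delta—zeta (1): add. Components now {gamma} {theta} {delta,zeta} {alpha}
alpha—delta (6): add. Components now {gamma} {theta} {alpha,delta,zeta}
delta—gamma (8): add. Components now {alpha,delta,gamma,zeta} {theta}
alpha—gamma (9): skip — gamma and alpha already connected.
alpha—zeta (10): skip — zeta and alpha already connected.
gamma—zeta (15): skip — gamma and zeta already connected.
theta—zeta (16): add. Components now {alpha,delta,gamma,theta,zeta}
MST edge set: {delta—zeta, alpha—delta, delta—gamma, theta—zeta}.
Of the listed edges, {delta—gamma} are in the MST → 1.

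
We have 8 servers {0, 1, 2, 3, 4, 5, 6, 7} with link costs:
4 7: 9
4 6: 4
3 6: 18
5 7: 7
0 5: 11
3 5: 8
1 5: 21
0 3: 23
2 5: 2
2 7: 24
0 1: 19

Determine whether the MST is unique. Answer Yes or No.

Yes

Sort edges by weight, then run Kruskal:
2 5 (2): add — endpoints in different components.
4 6 (4): add — endpoints in different components.
5 7 (7): add — endpoints in different components.
3 5 (8): add — endpoints in different components.
4 7 (9): add — endpoints in different components.
0 5 (11): add — endpoints in different components.
3 6 (18): skip — 3 and 6 already connected.
0 1 (19): add — endpoints in different components.
Every non-tree edge has weight strictly greater than the heaviest edge on the tree path between its endpoints, so the MST is unique.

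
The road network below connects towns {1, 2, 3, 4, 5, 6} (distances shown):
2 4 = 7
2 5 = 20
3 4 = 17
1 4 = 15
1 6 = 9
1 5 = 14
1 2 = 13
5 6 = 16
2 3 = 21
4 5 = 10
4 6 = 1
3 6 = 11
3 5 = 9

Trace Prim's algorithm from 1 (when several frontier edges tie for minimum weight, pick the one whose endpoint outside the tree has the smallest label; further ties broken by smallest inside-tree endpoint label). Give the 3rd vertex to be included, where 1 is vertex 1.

Prim's algorithm from 1:
Step 1: cheapest edge leaving the tree is 1 6 (9); add 6.
Step 2: cheapest edge leaving the tree is 4 6 (1); add 4.
Step 3: cheapest edge leaving the tree is 2 4 (7); add 2.
Step 4: cheapest edge leaving the tree is 4 5 (10); add 5.
Step 5: cheapest edge leaving the tree is 3 5 (9); add 3.
Vertex order: 1, 6, 4, 2, 5, 3. The 3rd vertex is 4.

4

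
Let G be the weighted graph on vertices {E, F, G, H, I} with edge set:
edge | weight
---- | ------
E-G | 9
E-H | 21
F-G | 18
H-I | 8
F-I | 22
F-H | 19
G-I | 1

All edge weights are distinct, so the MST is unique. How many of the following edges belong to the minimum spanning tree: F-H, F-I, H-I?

Sort edges by weight, then run Kruskal:
G-I (1): add. Components now {E} {F} {G,I} {H}
H-I (8): add. Components now {E} {F} {G,H,I}
E-G (9): add. Components now {E,G,H,I} {F}
F-G (18): add. Components now {E,F,G,H,I}
MST edge set: {G-I, H-I, E-G, F-G}.
Of the listed edges, {H-I} are in the MST → 1.

1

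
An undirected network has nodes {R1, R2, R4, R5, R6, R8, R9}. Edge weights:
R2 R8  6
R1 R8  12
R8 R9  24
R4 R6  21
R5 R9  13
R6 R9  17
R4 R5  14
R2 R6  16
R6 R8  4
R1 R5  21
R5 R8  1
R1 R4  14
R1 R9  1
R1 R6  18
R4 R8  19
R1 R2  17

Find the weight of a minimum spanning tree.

Kruskal: consider edges lightest-first.
R1 R9 (1): add — endpoints in different components.
R5 R8 (1): add — endpoints in different components.
R6 R8 (4): add — endpoints in different components.
R2 R8 (6): add — endpoints in different components.
R1 R8 (12): add — endpoints in different components.
R5 R9 (13): skip — R5 and R9 already connected.
R1 R4 (14): add — endpoints in different components.
MST edges: R1 R9, R5 R8, R6 R8, R2 R8, R1 R8, R1 R4; total weight 1+1+4+6+12+14 = 38.

38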